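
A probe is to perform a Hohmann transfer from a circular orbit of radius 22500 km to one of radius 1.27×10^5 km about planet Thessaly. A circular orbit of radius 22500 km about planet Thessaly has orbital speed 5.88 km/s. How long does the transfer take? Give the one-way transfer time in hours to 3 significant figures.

From the circular-orbit relation v² = μ/r at r = 22500 km: μ = v²r = (5.88)² × 22500 = 7.77924×10^5 km³/s².
Transfer-ellipse semi-major axis a_t = (r₁ + r₂)/2 = (22500 + 1.270×10^5)/2 = 74750 km.
Transfer time t = π√(a_t³/μ) = π√((74750)³ / 7.77924×10^5) = 72790 s.
Converting: 72790 s ÷ 3600 s/hour = 20.2 hours.

t = 20.2 hours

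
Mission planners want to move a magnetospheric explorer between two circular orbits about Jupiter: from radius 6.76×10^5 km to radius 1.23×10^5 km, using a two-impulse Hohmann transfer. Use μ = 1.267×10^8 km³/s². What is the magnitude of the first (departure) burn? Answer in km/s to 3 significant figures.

Semi-major axis of the transfer orbit: a_t = (6.760×10^5 + 1.230×10^5)/2 = 3.995×10^5 km.
Circular speed at r = 6.760×10^5 km: v_c = √(μ/r) = 13.69 km/s.
Vis-viva on the transfer ellipse at r = 6.760×10^5 km gives v_t = √[μ(2/r − 1/a_t)] = 7.596 km/s.
Δv₁ = |v_t − v_c| = |7.596 − 13.69| = 6.094 km/s.

Δv₁ = 6.09 km/s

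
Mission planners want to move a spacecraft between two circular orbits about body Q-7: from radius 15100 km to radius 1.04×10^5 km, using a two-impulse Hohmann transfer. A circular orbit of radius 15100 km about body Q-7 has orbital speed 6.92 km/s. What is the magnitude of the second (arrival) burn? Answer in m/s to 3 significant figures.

Δv₂ = 1310 m/s

From the circular-orbit relation v² = μ/r at r = 15100 km: μ = v²r = (6.92)² × 15100 = 7.23085×10^5 km³/s².
The Hohmann ellipse has a_t = (r₁ + r₂)/2 = 59550 km.
Circular speed at r = 1.040×10^5 km: v_c = √(μ/r) = 2.637 km/s.
Transfer-orbit speed at the same r (vis-viva, a = a_t): v_t = √[μ(2/r − 1/a_t)] = 1.328 km/s.
Δv₂ = |v_t − v_c| = |1.328 − 2.637| = 1.309 km/s.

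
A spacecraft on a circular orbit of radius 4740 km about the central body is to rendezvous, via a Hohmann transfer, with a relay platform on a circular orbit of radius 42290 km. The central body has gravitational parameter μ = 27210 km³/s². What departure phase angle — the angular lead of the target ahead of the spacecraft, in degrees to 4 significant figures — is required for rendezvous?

φ = 105.4°

The Hohmann ellipse has a_t = (r₁ + r₂)/2 = 23515 km.
The half-period of the transfer ellipse is t = π√(a_t³/μ) = 68676 s.
Target angular speed ω₂ = √(μ/r₂³) = 1.8967×10^-5 rad/s.
Angle swept by the target during transfer: ω₂·t = 1.3026 rad = 74.63°.
Arrival is 180° from departure on the ellipse, so φ = 180° − 74.63° = 105.4°.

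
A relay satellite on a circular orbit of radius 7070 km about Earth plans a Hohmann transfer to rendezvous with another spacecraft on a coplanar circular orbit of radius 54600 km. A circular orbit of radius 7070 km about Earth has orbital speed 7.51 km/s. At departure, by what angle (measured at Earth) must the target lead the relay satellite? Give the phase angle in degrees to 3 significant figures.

From the circular-orbit relation v² = μ/r at r = 7070 km: μ = v²r = (7.51)² × 7070 = 3.98749×10^5 km³/s².
The Hohmann ellipse has a_t = (r₁ + r₂)/2 = 30835 km.
The half-period of the transfer ellipse is t = π√(a_t³/μ) = 26940 s.
The target's mean motion on its circular orbit is ω₂ = √(μ/r₂³) = 4.949×10^-5 rad/s.
Angle swept by the target during transfer: ω₂·t = 1.3333 rad = 76.39°.
Arrival is 180° from departure on the ellipse, so φ = 180° − 76.39° = 104°.

φ = 104°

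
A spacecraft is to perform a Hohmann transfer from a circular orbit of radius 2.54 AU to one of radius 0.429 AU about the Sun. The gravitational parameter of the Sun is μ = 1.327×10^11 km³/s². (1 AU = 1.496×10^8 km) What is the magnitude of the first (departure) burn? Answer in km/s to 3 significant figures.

In km: r₁ = 2.54 × 1.496×10^8 = 3.79984×10^8 km; r₂ = 0.429 × 1.496×10^8 = 6.41784×10^7 km.
Semi-major axis of the transfer orbit: a_t = (3.79984×10^8 + 6.41784×10^7)/2 = 2.220812×10^8 km.
Circular speed at r = 3.79984×10^8 km: v_c = √(μ/r) = 18.688 km/s.
Transfer-orbit speed at the same r (vis-viva, a = a_t): v_t = √[μ(2/r − 1/a_t)] = 10.046 km/s.
Δv₁ = |v_t − v_c| = |10.046 − 18.688| = 8.642 km/s.

Δv₁ = 8.64 km/s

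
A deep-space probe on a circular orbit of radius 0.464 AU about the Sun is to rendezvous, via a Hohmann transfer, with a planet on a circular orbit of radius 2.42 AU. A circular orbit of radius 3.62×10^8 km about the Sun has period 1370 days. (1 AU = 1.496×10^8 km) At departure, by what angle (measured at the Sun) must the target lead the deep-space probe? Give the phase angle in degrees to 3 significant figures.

From Kepler's third law T² = 4π²r³/μ at r = 3.62×10^8 km, T = 1370 days = 1370 × 86400 s = 1.18368×10^8 s: μ = 4π²r³/T² = 1.33665×10^11 km³/s².
In km: r₁ = 0.464 × 1.496×10^8 = 6.94144×10^7 km; r₂ = 2.42 × 1.496×10^8 = 3.62032×10^8 km.
The Hohmann ellipse has a_t = (r₁ + r₂)/2 = 2.157232×10^8 km.
The half-period of the transfer ellipse is t = π√(a_t³/μ) = 2.723×10^7 s.
Target angular speed ω₂ = √(μ/r₂³) = 5.307×10^-8 rad/s.
Angle swept by the target during transfer: ω₂·t = 1.445 rad = 82.79°.
The deep-space probe traverses 180° on the transfer ellipse, so the target must lead by 180° − 82.79° = 97.2°.

φ = 97.2°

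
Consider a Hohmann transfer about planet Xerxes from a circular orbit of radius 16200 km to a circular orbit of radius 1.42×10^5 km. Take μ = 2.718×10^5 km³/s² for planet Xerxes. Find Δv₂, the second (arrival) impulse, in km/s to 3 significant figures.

Semi-major axis of the transfer orbit: a_t = (16200 + 1.420×10^5)/2 = 79100 km.
Circular speed at r = 1.420×10^5 km: v_c = √(μ/r) = 1.3835 km/s.
Vis-viva on the transfer ellipse at r = 1.420×10^5 km gives v_t = √[μ(2/r − 1/a_t)] = 0.62611 km/s.
Δv₂ = |v_t − v_c| = |0.62611 − 1.3835| = 0.7574 km/s.

Δv₂ = 0.757 km/s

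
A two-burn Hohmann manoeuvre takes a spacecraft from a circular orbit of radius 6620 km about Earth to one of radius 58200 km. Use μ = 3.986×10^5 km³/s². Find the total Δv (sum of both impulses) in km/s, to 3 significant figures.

The Hohmann ellipse has a_t = (r₁ + r₂)/2 = 32410 km.
At r₁ the circular-orbit speed is v₁ = √(μ/r₁) = 7.75961 km/s.
On the transfer ellipse at r₁, vis-viva gives v_p = √[μ(2/r₁ − 1/a_t)] = 10.3983 km/s.
First burn Δv₁ = |v_p − v₁| = 2.639 km/s.
Circular speed at r₂: v₂ = √(μ/r₂) = 2.617 km/s.
Transfer-orbit speed at r₂: v_a = √[μ(2/r₂ − 1/a_t)] = 1.183 km/s.
Second burn Δv₂ = |v₂ − v_a| = 1.434 km/s.
Total Δv = Δv₁ + Δv₂ = 4.073 km/s.

Δv = 4.07 km/s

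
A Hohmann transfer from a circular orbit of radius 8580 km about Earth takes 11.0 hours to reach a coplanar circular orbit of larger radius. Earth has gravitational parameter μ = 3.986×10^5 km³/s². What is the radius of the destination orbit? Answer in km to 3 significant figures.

Transfer time t = 11.0 hours = 39600 s, and t = π√(a_t³/μ).
So a_t = (μ t²/π²)^(1/3) = (3.986×10^5 × (39600)² / π²)^(1/3) = 39860 km.
Since a_t = (r₁ + r₂)/2, r₂ = 2a_t − r₁ = 2×39860 − 8580 = 71140 km.

r₂ = 71100 km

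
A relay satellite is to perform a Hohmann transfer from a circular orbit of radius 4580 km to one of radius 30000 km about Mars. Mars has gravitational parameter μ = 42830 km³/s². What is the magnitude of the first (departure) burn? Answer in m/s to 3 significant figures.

Semi-major axis of the transfer orbit: a_t = (4580 + 30000)/2 = 17290 km.
Circular speed at r = 4580 km: v_c = √(μ/r) = 3.0580 km/s.
Transfer-orbit speed at the same r (vis-viva, a = a_t): v_t = √[μ(2/r − 1/a_t)] = 4.0281 km/s.
Δv₁ = |v_t − v_c| = |4.0281 − 3.0580| = 0.9701 km/s.

Δv₁ = 970 m/s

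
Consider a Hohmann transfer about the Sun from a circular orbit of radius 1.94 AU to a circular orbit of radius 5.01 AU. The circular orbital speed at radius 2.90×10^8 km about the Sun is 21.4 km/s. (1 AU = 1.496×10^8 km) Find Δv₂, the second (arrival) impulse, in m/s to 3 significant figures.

From the circular-orbit relation v² = μ/r at r = 2.90×10^8 km: μ = v²r = (21.4)² × 2.90×10^8 = 1.32808×10^11 km³/s².
In km: r₁ = 1.94 × 1.496×10^8 = 2.90224×10^8 km; r₂ = 5.01 × 1.496×10^8 = 7.49496×10^8 km.
The Hohmann ellipse has a_t = (r₁ + r₂)/2 = 5.1986×10^8 km.
On the circular orbit at r = 7.49496×10^8 km, v_c = √(μ/r) = 13.3115 km/s.
Transfer-orbit speed at the same r (vis-viva, a = a_t): v_t = √[μ(2/r − 1/a_t)] = 9.94607 km/s.
Δv₂ = |v_t − v_c| = |9.94607 − 13.3115| = 3.365 km/s.

Δv₂ = 3370 m/s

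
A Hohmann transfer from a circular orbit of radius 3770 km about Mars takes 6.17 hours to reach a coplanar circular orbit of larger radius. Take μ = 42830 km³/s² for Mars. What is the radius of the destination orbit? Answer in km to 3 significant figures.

Transfer time t = 6.17 hours = 22212 s, and t = π√(a_t³/μ).
So a_t = (μ t²/π²)^(1/3) = (42830 × (22212)² / π²)^(1/3) = 12889 km.
Since a_t = (r₁ + r₂)/2, r₂ = 2a_t − r₁ = 2×12889 − 3770 = 22008 km.

r₂ = 22000 km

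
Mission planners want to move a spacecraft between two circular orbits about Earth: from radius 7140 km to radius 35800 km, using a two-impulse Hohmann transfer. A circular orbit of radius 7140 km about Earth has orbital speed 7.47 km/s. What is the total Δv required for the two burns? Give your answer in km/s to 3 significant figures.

Δv = 3.59 km/s

From the circular-orbit relation v² = μ/r at r = 7140 km: μ = v²r = (7.47)² × 7140 = 3.98418×10^5 km³/s².
Transfer-ellipse semi-major axis a_t = (r₁ + r₂)/2 = (7140 + 35800)/2 = 21470 km.
At r₁ the circular-orbit speed is v₁ = √(μ/r₁) = 7.470 km/s.
On the transfer ellipse at r₁, v² = μ(2/r − 1/a) gives v_p = √[μ(2/r₁ − 1/a_t)] = 9.646 km/s.
First burn Δv₁ = |v_p − v₁| = 2.176 km/s.
At r₂, v₂ = √(μ/r₂) = 3.336 km/s.
Transfer-orbit speed at r₂: v_a = √[μ(2/r₂ − 1/a_t)] = 1.924 km/s.
Second burn Δv₂ = |v₂ − v_a| = 1.412 km/s.
Δv = Δv₁ + Δv₂ = 2.176 + 1.412 = 3.588 km/s.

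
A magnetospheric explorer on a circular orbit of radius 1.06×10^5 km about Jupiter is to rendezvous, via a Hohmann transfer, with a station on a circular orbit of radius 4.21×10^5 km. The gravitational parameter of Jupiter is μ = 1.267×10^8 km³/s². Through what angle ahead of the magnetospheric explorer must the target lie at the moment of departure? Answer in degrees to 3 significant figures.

Transfer-ellipse semi-major axis a_t = (r₁ + r₂)/2 = (1.060×10^5 + 4.210×10^5)/2 = 2.635×10^5 km.
The half-period of the transfer ellipse is t = π√(a_t³/μ) = 37751 s.
The target's mean motion on its circular orbit is ω₂ = √(μ/r₂³) = 4.1206×10^-5 rad/s.
Angle swept by the target during transfer: ω₂·t = 1.5556 rad = 89.13°.
Arrival is 180° from departure on the ellipse, so φ = 180° − 89.13° = 90.9°.

φ = 90.9°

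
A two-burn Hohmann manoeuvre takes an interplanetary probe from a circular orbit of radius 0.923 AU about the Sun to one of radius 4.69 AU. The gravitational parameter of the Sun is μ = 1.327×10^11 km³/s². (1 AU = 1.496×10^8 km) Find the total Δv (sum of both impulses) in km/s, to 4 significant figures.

Δv = 14.94 km/s

In km: r₁ = 0.923 × 1.496×10^8 = 1.380808×10^8 km; r₂ = 4.69 × 1.496×10^8 = 7.01624×10^8 km.
The Hohmann ellipse has a_t = (r₁ + r₂)/2 = 4.198524×10^8 km.
Circular speed at r₁: v₁ = √(μ/r₁) = √(1.327×10^11/1.380808×10^8) = 31.001 km/s.
On the transfer ellipse at r₁, v² = μ(2/r − 1/a) gives v_p = √[μ(2/r₁ − 1/a_t)] = 40.075 km/s.
First burn Δv₁ = |v_p − v₁| = 9.074 km/s.
Circular speed at r₂: v₂ = √(μ/r₂) = 13.753 km/s.
Transfer-orbit speed at r₂: v_a = √[μ(2/r₂ − 1/a_t)] = 7.8868 km/s.
Second burn Δv₂ = |v₂ − v_a| = 5.866 km/s.
Total Δv = Δv₁ + Δv₂ = 14.94 km/s.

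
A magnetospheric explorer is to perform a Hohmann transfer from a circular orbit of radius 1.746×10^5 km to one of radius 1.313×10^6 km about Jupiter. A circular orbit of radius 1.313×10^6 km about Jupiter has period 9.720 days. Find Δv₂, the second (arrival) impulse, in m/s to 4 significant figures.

From Kepler's third law T² = 4π²r³/μ at r = 1.313×10^6 km, T = 9.720 days = 9.720 × 86400 s = 8.39808×10^5 s: μ = 4π²r³/T² = 1.26705×10^8 km³/s².
Transfer-ellipse semi-major axis a_t = (r₁ + r₂)/2 = (1.746×10^5 + 1.313×10^6)/2 = 7.438×10^5 km.
Circular speed at r = 1.313×10^6 km: v_c = √(μ/r) = 9.823 km/s.
Vis-viva on the transfer ellipse at r = 1.313×10^6 km gives v_t = √[μ(2/r − 1/a_t)] = 4.759 km/s.
Δv₂ = |v_t − v_c| = |4.759 − 9.823| = 5.064 km/s.

Δv₂ = 5064 m/s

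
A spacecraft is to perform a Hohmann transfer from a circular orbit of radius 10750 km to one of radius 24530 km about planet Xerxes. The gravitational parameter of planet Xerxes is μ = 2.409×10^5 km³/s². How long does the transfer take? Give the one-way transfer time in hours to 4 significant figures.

Transfer-ellipse semi-major axis a_t = (r₁ + r₂)/2 = (10750 + 24530)/2 = 17640 km.
Transfer time t = π√(a_t³/μ) = π√((17640)³ / 2.409×10^5) = 14996 s.
Converting: 14996 s ÷ 3600 s/hour = 4.166 hours.

t = 4.166 hours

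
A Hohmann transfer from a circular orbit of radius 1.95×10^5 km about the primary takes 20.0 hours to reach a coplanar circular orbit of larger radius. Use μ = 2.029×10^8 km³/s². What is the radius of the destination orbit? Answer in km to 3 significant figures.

r₂ = 7.53×10^5 km

Transfer time t = 20.0 hours = 72000 s, and t = π√(a_t³/μ).
So a_t = (μ t²/π²)^(1/3) = (2.029×10^8 × (72000)² / π²)^(1/3) = 4.7411×10^5 km.
Since a_t = (r₁ + r₂)/2, r₂ = 2a_t − r₁ = 2×4.7411×10^5 − 1.950×10^5 = 7.5322×10^5 km.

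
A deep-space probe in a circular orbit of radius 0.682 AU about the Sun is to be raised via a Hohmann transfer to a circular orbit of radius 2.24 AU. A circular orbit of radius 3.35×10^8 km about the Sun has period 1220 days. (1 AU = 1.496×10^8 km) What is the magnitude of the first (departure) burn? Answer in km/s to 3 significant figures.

From Kepler's third law T² = 4π²r³/μ at r = 3.35×10^8 km, T = 1220 days = 1220 × 86400 s = 1.05408×10^8 s: μ = 4π²r³/T² = 1.33582×10^11 km³/s².
In km: r₁ = 0.682 × 1.496×10^8 = 1.020272×10^8 km; r₂ = 2.24 × 1.496×10^8 = 3.35104×10^8 km.
Semi-major axis of the transfer orbit: a_t = (1.020272×10^8 + 3.35104×10^8)/2 = 2.185656×10^8 km.
On the circular orbit at r = 1.020272×10^8 km, v_c = √(μ/r) = 36.18 km/s.
Vis-viva on the transfer ellipse at r = 1.020272×10^8 km gives v_t = √[μ(2/r − 1/a_t)] = 44.80 km/s.
Δv₁ = |v_t − v_c| = |44.80 − 36.18| = 8.620 km/s.

Δv₁ = 8.62 km/s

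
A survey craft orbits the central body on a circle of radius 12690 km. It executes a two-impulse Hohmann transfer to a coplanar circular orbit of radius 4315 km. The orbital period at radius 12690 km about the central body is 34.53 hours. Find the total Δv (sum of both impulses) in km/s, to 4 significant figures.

Δv = 0.4283 km/s

From Kepler's third law T² = 4π²r³/μ at r = 12690 km, T = 34.53 hours = 34.53 × 3600 s = 1.24308×10^5 s: μ = 4π²r³/T² = 5220.91 km³/s².
Transfer-ellipse semi-major axis a_t = (r₁ + r₂)/2 = (12690 + 4315)/2 = 8502.5 km.
At r₁ the circular-orbit speed is v₁ = √(μ/r₁) = 0.6414 km/s.
Transfer-orbit speed at r₁ (vis-viva): v_a = √[μ(2/r₁ − 1/a_t)] = 0.4569 km/s.
First burn Δv₁ = |v_a − v₁| = 0.1845 km/s.
At r₂, v₂ = √(μ/r₂) = 1.1000 km/s.
Transfer-orbit speed at r₂: v_p = √[μ(2/r₂ − 1/a_t)] = 1.3438 km/s.
Second burn Δv₂ = |v₂ − v_p| = 0.2438 km/s.
Total Δv = Δv₁ + Δv₂ = 0.4283 km/s.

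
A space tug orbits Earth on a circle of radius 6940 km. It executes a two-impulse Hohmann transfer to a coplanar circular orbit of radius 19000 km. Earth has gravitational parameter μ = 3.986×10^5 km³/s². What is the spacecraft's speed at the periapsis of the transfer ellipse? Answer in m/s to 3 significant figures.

v = 9170 m/s

Transfer-ellipse semi-major axis a_t = (r₁ + r₂)/2 = (6940 + 19000)/2 = 12970 km.
At periapsis, r = 6940 km.
Vis-viva: v = √[μ(2/r − 1/a_t)] = √[3.986×10^5 × (2/6940 − 1/12970)] = 9.173 km/s.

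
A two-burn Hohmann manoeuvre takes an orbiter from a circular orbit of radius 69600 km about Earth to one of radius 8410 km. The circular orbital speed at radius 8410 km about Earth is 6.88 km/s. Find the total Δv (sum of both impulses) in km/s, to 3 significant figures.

From the circular-orbit relation v² = μ/r at r = 8410 km: μ = v²r = (6.88)² × 8410 = 3.98082×10^5 km³/s².
Semi-major axis of the transfer orbit: a_t = (69600 + 8410)/2 = 39005 km.
At r₁ the circular-orbit speed is v₁ = √(μ/r₁) = 2.392 km/s.
On the transfer ellipse at r₁, vis-viva gives v_a = √[μ(2/r₁ − 1/a_t)] = 1.111 km/s.
First burn Δv₁ = |v_a − v₁| = 1.281 km/s.
At r₂, v₂ = √(μ/r₂) = 6.880 km/s.
Transfer-orbit speed at r₂: v_p = √[μ(2/r₂ − 1/a_t)] = 9.190 km/s.
Second burn Δv₂ = |v₂ − v_p| = 2.310 km/s.
Total Δv = Δv₁ + Δv₂ = 3.591 km/s.

Δv = 3.59 km/s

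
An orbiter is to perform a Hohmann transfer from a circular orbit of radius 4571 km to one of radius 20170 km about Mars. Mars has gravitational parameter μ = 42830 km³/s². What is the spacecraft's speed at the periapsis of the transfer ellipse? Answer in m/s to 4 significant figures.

The Hohmann ellipse has a_t = (r₁ + r₂)/2 = 12370.5 km.
At periapsis, r = 4571 km.
Applying v² = μ(2/r − 1/a_t): v = 3.909 km/s.

v = 3909 m/s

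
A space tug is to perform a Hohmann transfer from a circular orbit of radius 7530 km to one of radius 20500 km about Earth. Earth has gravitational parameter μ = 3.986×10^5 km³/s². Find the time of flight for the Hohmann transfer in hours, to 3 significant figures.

Semi-major axis of the transfer orbit: a_t = (7530 + 20500)/2 = 14015 km.
Transfer time t = π√(a_t³/μ) = π√((14015)³ / 3.986×10^5) = 8256 s.
Converting: 8256 s ÷ 3600 s/hour = 2.29 hours.

t = 2.29 hours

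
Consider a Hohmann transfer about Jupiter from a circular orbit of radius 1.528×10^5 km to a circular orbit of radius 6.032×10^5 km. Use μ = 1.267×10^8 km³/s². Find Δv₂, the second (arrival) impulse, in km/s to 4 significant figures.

Δv₂ = 5.278 km/s

Semi-major axis of the transfer orbit: a_t = (1.528×10^5 + 6.032×10^5)/2 = 3.780×10^5 km.
On the circular orbit at r = 6.032×10^5 km, v_c = √(μ/r) = 14.4930 km/s.
Transfer-orbit speed at the same r (vis-viva, a = a_t): v_t = √[μ(2/r − 1/a_t)] = 9.21453 km/s.
Δv₂ = |v_t − v_c| = |9.21453 − 14.4930| = 5.278 km/s.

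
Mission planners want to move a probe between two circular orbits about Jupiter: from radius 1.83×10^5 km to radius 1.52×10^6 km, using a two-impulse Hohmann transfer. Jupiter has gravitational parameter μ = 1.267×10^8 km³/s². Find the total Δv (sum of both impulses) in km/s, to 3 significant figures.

The Hohmann ellipse has a_t = (r₁ + r₂)/2 = 8.515×10^5 km.
Circular speed at r₁: v₁ = √(μ/r₁) = √(1.267×10^8/1.830×10^5) = 26.3125 km/s.
On the transfer ellipse at r₁, v² = μ(2/r − 1/a) gives v_p = √[μ(2/r₁ − 1/a_t)] = 35.1554 km/s.
First burn Δv₁ = |v_p − v₁| = 8.843 km/s.
At r₂, v₂ = √(μ/r₂) = 9.130 km/s.
Transfer-orbit speed at r₂: v_a = √[μ(2/r₂ − 1/a_t)] = 4.233 km/s.
Second burn Δv₂ = |v₂ − v_a| = 4.897 km/s.
Δv = Δv₁ + Δv₂ = 8.843 + 4.897 = 13.74 km/s.

Δv = 13.7 km/s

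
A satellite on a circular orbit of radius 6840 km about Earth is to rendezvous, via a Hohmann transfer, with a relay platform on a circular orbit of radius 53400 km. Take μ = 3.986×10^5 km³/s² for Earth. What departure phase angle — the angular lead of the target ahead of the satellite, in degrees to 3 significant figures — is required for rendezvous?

Semi-major axis of the transfer orbit: a_t = (6840 + 53400)/2 = 30120 km.
Transfer time t = π√(a_t³/μ) = 26011 s.
The target's mean motion on its circular orbit is ω₂ = √(μ/r₂³) = 5.1163×10^-5 rad/s.
Angle swept by the target during transfer: ω₂·t = 1.3308 rad = 76.25°.
Arrival is 180° from departure on the ellipse, so φ = 180° − 76.25° = 104°.

φ = 104°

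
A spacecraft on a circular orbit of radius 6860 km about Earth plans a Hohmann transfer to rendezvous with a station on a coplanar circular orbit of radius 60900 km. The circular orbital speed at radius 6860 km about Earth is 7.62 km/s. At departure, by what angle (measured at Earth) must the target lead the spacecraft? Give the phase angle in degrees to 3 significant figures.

From the circular-orbit relation v² = μ/r at r = 6860 km: μ = v²r = (7.62)² × 6860 = 3.98322×10^5 km³/s².
Transfer-ellipse semi-major axis a_t = (r₁ + r₂)/2 = (6860 + 60900)/2 = 33880 km.
The half-period of the transfer ellipse is t = π√(a_t³/μ) = 31042 s.
The target's mean motion on its circular orbit is ω₂ = √(μ/r₂³) = 4.1994×10^-5 rad/s.
Angle swept by the target during transfer: ω₂·t = 1.3036 rad = 74.69°.
The spacecraft traverses 180° on the transfer ellipse, so the target must lead by 180° − 74.69° = 105°.

φ = 105°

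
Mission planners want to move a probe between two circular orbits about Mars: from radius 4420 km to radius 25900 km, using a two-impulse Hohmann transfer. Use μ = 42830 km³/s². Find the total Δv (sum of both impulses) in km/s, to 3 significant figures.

Δv = 1.55 km/s

The Hohmann ellipse has a_t = (r₁ + r₂)/2 = 15160 km.
At r₁ the circular-orbit speed is v₁ = √(μ/r₁) = 3.11288 km/s.
Transfer-orbit speed at r₁ (vis-viva): v_p = √[μ(2/r₁ − 1/a_t)] = 4.06877 km/s.
First burn Δv₁ = |v_p − v₁| = 0.95589 km/s.
At r₂, v₂ = √(μ/r₂) = 1.28595 km/s.
Transfer-orbit speed at r₂: v_a = √[μ(2/r₂ − 1/a_t)] = 0.694362 km/s.
Second burn Δv₂ = |v₂ − v_a| = 0.59159 km/s.
Δv = Δv₁ + Δv₂ = 0.95589 + 0.59159 = 1.547 km/s.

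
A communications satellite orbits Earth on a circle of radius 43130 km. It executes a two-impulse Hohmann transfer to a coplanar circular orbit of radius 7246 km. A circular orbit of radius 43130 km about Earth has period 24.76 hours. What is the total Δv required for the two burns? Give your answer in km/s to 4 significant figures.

From Kepler's third law T² = 4π²r³/μ at r = 43130 km, T = 24.76 hours = 24.76 × 3600 s = 89136 s: μ = 4π²r³/T² = 3.98650×10^5 km³/s².
Transfer-ellipse semi-major axis a_t = (r₁ + r₂)/2 = (43130 + 7246)/2 = 25188 km.
At r₁ the circular-orbit speed is v₁ = √(μ/r₁) = 3.0402 km/s.
Transfer-orbit speed at r₁ (v² = μ(2/r − 1/a)): v_a = √[μ(2/r₁ − 1/a_t)] = 1.6306 km/s.
First burn Δv₁ = |v_a − v₁| = 1.4096 km/s.
At r₂, v₂ = √(μ/r₂) = 7.4173 km/s.
Transfer-orbit speed at r₂: v_p = √[μ(2/r₂ − 1/a_t)] = 9.7060 km/s.
Second burn Δv₂ = |v₂ − v_p| = 2.2887 km/s.
Total Δv = Δv₁ + Δv₂ = 3.698 km/s.

Δv = 3.698 km/s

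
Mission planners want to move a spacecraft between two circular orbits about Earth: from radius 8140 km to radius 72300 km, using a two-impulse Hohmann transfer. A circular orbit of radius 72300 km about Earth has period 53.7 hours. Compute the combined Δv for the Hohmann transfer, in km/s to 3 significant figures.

From Kepler's third law T² = 4π²r³/μ at r = 72300 km, T = 53.7 hours = 53.7 × 3600 s = 1.9332×10^5 s: μ = 4π²r³/T² = 3.99228×10^5 km³/s².
Semi-major axis of the transfer orbit: a_t = (8140 + 72300)/2 = 40220 km.
At r₁ the circular-orbit speed is v₁ = √(μ/r₁) = 7.0032 km/s.
On the transfer ellipse at r₁, v² = μ(2/r − 1/a) gives v_p = √[μ(2/r₁ − 1/a_t)] = 9.3896 km/s.
First burn Δv₁ = |v_p − v₁| = 2.386 km/s.
Circular speed at r₂: v₂ = √(μ/r₂) = 2.350 km/s.
Transfer-orbit speed at r₂: v_a = √[μ(2/r₂ − 1/a_t)] = 1.057 km/s.
Second burn Δv₂ = |v₂ − v_a| = 1.293 km/s.
Δv = Δv₁ + Δv₂ = 2.386 + 1.293 = 3.679 km/s.

Δv = 3.68 km/s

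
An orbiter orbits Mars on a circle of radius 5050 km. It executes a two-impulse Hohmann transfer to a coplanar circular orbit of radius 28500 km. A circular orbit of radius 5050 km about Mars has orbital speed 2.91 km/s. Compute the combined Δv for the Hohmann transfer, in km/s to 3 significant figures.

From the circular-orbit relation v² = μ/r at r = 5050 km: μ = v²r = (2.91)² × 5050 = 42763.9 km³/s².
Semi-major axis of the transfer orbit: a_t = (5050 + 28500)/2 = 16775 km.
At r₁ the circular-orbit speed is v₁ = √(μ/r₁) = 2.910 km/s.
Transfer-orbit speed at r₁ (vis-viva equation): v_p = √[μ(2/r₁ − 1/a_t)] = 3.793 km/s.
First burn Δv₁ = |v_p − v₁| = 0.8830 km/s.
At r₂, v₂ = √(μ/r₂) = 1.2249 km/s.
Transfer-orbit speed at r₂: v_a = √[μ(2/r₂ − 1/a_t)] = 0.67210 km/s.
Second burn Δv₂ = |v₂ − v_a| = 0.5528 km/s.
Total Δv = Δv₁ + Δv₂ = 1.436 km/s.

Δv = 1.44 km/s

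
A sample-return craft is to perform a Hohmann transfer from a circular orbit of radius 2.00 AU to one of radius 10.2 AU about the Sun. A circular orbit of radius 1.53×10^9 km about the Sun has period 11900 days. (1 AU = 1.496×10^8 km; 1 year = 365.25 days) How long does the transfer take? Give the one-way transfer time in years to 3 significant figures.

From Kepler's third law T² = 4π²r³/μ at r = 1.53×10^9 km, T = 11900 days = 11900 × 86400 s = 1.02816×10^9 s: μ = 4π²r³/T² = 1.33756×10^11 km³/s².
In km: r₁ = 2.00 × 1.496×10^8 = 2.992×10^8 km; r₂ = 10.2 × 1.496×10^8 = 1.52592×10^9 km.
Transfer-ellipse semi-major axis a_t = (r₁ + r₂)/2 = (2.992×10^8 + 1.52592×10^9)/2 = 9.1256×10^8 km.
Half the transfer-orbit period gives t = π√(a_t³/μ) = 2.368×10^8 s.
Converting: 2.368×10^8 s ÷ 3.15576×10^7 s/year (365.25 × 86400) = 7.50 years.

t = 7.50 years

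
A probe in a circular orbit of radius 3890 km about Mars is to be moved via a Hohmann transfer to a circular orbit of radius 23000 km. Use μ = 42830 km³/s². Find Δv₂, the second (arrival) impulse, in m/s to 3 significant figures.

The Hohmann ellipse has a_t = (r₁ + r₂)/2 = 13445 km.
Circular speed at r = 23000 km: v_c = √(μ/r) = 1.3646 km/s.
Transfer-orbit speed at the same r (vis-viva, a = a_t): v_t = √[μ(2/r − 1/a_t)] = 0.73401 km/s.
Δv₂ = |v_t − v_c| = |0.73401 − 1.3646| = 0.6306 km/s.

Δv₂ = 631 m/s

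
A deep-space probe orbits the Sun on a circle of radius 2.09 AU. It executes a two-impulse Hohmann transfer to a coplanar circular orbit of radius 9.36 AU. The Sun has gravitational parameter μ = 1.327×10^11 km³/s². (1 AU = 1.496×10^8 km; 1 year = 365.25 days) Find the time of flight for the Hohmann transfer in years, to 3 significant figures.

t = 6.85 years

In km: r₁ = 2.09 × 1.496×10^8 = 3.12664×10^8 km; r₂ = 9.36 × 1.496×10^8 = 1.400256×10^9 km.
Transfer-ellipse semi-major axis a_t = (r₁ + r₂)/2 = (3.12664×10^8 + 1.400256×10^9)/2 = 8.5646×10^8 km.
By Kepler's third law the transfer-orbit period is T = 2π√(a_t³/μ), so t = T/2 = 2.162×10^8 s.
Converting: 2.162×10^8 s ÷ 3.15576×10^7 s/year (365.25 × 86400) = 6.85 years.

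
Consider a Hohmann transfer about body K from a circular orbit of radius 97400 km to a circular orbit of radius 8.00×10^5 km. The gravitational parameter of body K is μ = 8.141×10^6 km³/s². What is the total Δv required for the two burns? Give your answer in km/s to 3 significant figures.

Semi-major axis of the transfer orbit: a_t = (97400 + 8.000×10^5)/2 = 4.487×10^5 km.
Circular speed at r₁: v₁ = √(μ/r₁) = √(8.141×10^6/97400) = 9.1424 km/s.
Transfer-orbit speed at r₁ (vis-viva): v_p = √[μ(2/r₁ − 1/a_t)] = 12.207 km/s.
First burn Δv₁ = |v_p − v₁| = 3.065 km/s.
Circular speed at r₂: v₂ = √(μ/r₂) = 3.190 km/s.
Transfer-orbit speed at r₂: v_a = √[μ(2/r₂ − 1/a_t)] = 1.486 km/s.
Second burn Δv₂ = |v₂ − v_a| = 1.704 km/s.
Total Δv = Δv₁ + Δv₂ = 4.769 km/s.

Δv = 4.77 km/s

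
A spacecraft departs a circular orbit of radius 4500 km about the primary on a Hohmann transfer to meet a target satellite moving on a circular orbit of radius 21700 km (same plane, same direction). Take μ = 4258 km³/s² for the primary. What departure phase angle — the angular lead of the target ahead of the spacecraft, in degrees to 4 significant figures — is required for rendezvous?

φ = 95.57°

The Hohmann ellipse has a_t = (r₁ + r₂)/2 = 13100 km.
The half-period of the transfer ellipse is t = π√(a_t³/μ) = 72186.2 s.
Target angular speed ω₂ = √(μ/r₂³) = 2.04133×10^-5 rad/s.
Angle swept by the target during transfer: ω₂·t = 1.4736 rad = 84.43°.
The spacecraft traverses 180° on the transfer ellipse, so the target must lead by 180° − 84.43° = 95.57°.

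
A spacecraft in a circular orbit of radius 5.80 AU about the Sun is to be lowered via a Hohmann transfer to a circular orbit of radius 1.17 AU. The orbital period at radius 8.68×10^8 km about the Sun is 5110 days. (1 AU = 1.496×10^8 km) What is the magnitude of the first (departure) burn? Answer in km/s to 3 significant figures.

Δv₁ = 5.20 km/s

From Kepler's third law T² = 4π²r³/μ at r = 8.68×10^8 km, T = 5110 days = 5110 × 86400 s = 4.41504×10^8 s: μ = 4π²r³/T² = 1.32449×10^11 km³/s².
In km: r₁ = 5.80 × 1.496×10^8 = 8.6768×10^8 km; r₂ = 1.17 × 1.496×10^8 = 1.75032×10^8 km.
The Hohmann ellipse has a_t = (r₁ + r₂)/2 = 5.21356×10^8 km.
On the circular orbit at r = 8.6768×10^8 km, v_c = √(μ/r) = 12.355 km/s.
Transfer-orbit speed at the same r (vis-viva, a = a_t): v_t = √[μ(2/r − 1/a_t)] = 7.1587 km/s.
Δv₁ = |v_t − v_c| = |7.1587 − 12.355| = 5.196 km/s.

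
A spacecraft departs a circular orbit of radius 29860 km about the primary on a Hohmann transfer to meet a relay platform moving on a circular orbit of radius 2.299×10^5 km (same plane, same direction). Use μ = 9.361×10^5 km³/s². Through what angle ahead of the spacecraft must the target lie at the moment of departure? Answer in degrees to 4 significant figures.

The Hohmann ellipse has a_t = (r₁ + r₂)/2 = 1.2988×10^5 km.
Transfer time t = π√(a_t³/μ) = 1.520×10^5 s.
The target's mean motion on its circular orbit is ω₂ = √(μ/r₂³) = 8.777×10^-6 rad/s.
Angle swept by the target during transfer: ω₂·t = 1.334 rad = 76.43°.
Arrival is 180° from departure on the ellipse, so φ = 180° − 76.43° = 103.6°.

φ = 103.6°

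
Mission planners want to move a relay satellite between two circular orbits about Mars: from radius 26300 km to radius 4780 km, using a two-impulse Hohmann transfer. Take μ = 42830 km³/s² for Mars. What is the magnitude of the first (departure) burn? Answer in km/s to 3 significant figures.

Δv₁ = 0.568 km/s

Semi-major axis of the transfer orbit: a_t = (26300 + 4780)/2 = 15540 km.
On the circular orbit at r = 26300 km, v_c = √(μ/r) = 1.27613 km/s.
Vis-viva on the transfer ellipse at r = 26300 km gives v_t = √[μ(2/r − 1/a_t)] = 0.707758 km/s.
Δv₁ = |v_t − v_c| = |0.707758 − 1.27613| = 0.5684 km/s.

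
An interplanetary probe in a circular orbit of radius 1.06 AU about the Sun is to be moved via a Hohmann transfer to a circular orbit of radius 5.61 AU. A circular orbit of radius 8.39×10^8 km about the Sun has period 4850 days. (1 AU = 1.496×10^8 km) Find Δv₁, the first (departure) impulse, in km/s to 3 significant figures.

Δv₁ = 8.59 km/s

From Kepler's third law T² = 4π²r³/μ at r = 8.39×10^8 km, T = 4850 days = 4850 × 86400 s = 4.1904×10^8 s: μ = 4π²r³/T² = 1.32781×10^11 km³/s².
In km: r₁ = 1.06 × 1.496×10^8 = 1.58576×10^8 km; r₂ = 5.61 × 1.496×10^8 = 8.39256×10^8 km.
The Hohmann ellipse has a_t = (r₁ + r₂)/2 = 4.98916×10^8 km.
On the circular orbit at r = 1.58576×10^8 km, v_c = √(μ/r) = 28.9367 km/s.
Vis-viva on the transfer ellipse at r = 1.58576×10^8 km gives v_t = √[μ(2/r − 1/a_t)] = 37.5303 km/s.
Δv₁ = |v_t − v_c| = |37.5303 − 28.9367| = 8.594 km/s.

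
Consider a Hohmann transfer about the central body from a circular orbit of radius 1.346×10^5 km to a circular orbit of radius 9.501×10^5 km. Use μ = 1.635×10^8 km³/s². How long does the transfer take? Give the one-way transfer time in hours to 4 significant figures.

t = 27.26 hours

Transfer-ellipse semi-major axis a_t = (r₁ + r₂)/2 = (1.346×10^5 + 9.501×10^5)/2 = 5.4235×10^5 km.
By Kepler's third law the transfer-orbit period is T = 2π√(a_t³/μ), so t = T/2 = 98130 s.
Converting: 98130 s ÷ 3600 s/hour = 27.26 hours.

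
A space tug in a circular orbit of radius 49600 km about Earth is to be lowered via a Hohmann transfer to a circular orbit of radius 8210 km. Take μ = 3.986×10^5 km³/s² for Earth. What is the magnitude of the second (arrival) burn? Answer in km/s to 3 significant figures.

Transfer-ellipse semi-major axis a_t = (r₁ + r₂)/2 = (49600 + 8210)/2 = 28905 km.
On the circular orbit at r = 8210 km, v_c = √(μ/r) = 6.9678 km/s.
Transfer-orbit speed at the same r (vis-viva, a = a_t): v_t = √[μ(2/r − 1/a_t)] = 9.1275 km/s.
Δv₂ = |v_t − v_c| = |9.1275 − 6.9678| = 2.160 km/s.

Δv₂ = 2.16 km/s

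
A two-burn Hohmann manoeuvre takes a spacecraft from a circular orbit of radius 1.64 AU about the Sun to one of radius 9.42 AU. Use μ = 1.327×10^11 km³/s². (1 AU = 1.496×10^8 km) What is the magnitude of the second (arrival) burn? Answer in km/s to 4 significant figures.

In km: r₁ = 1.64 × 1.496×10^8 = 2.45344×10^8 km; r₂ = 9.42 × 1.496×10^8 = 1.409232×10^9 km.
The Hohmann ellipse has a_t = (r₁ + r₂)/2 = 8.27288×10^8 km.
On the circular orbit at r = 1.409232×10^9 km, v_c = √(μ/r) = 9.7039 km/s.
Vis-viva on the transfer ellipse at r = 1.409232×10^9 km gives v_t = √[μ(2/r − 1/a_t)] = 5.2845 km/s.
Δv₂ = |v_t − v_c| = |5.2845 − 9.7039| = 4.419 km/s.

Δv₂ = 4.419 km/s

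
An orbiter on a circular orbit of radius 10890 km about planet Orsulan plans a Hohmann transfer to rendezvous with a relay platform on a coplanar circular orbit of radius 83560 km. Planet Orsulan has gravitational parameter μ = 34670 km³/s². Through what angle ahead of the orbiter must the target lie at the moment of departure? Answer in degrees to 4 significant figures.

φ = 103.5°

The Hohmann ellipse has a_t = (r₁ + r₂)/2 = 47225 km.
Transfer time t = π√(a_t³/μ) = 1.7315×10^5 s.
Target angular speed ω₂ = √(μ/r₂³) = 7.7087×10^-6 rad/s.
Angle swept by the target during transfer: ω₂·t = 1.3348 rad = 76.48°.
Arrival is 180° from departure on the ellipse, so φ = 180° − 76.48° = 103.5°.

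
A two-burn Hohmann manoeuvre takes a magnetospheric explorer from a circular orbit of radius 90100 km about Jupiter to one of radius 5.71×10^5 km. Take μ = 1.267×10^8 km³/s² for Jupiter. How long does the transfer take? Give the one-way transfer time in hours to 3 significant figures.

Transfer-ellipse semi-major axis a_t = (r₁ + r₂)/2 = (90100 + 5.710×10^5)/2 = 3.3055×10^5 km.
Transfer time t = π√(a_t³/μ) = π√((3.3055×10^5)³ / 1.267×10^8) = 53040 s.
Converting: 53040 s ÷ 3600 s/hour = 14.7 hours.

t = 14.7 hours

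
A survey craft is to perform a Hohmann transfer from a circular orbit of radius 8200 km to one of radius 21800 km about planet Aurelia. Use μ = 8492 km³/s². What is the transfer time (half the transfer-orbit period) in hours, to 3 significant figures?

t = 17.4 hours

The Hohmann ellipse has a_t = (r₁ + r₂)/2 = 15000 km.
Half the transfer-orbit period gives t = π√(a_t³/μ) = 62630 s.
Converting: 62630 s ÷ 3600 s/hour = 17.4 hours.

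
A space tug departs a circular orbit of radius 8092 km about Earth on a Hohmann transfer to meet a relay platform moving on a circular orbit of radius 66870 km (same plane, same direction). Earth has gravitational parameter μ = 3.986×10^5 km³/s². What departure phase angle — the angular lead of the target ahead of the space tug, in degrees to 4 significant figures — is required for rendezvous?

Transfer-ellipse semi-major axis a_t = (r₁ + r₂)/2 = (8092 + 66870)/2 = 37481 km.
Transfer time t = π√(a_t³/μ) = 36108 s.
Target angular speed ω₂ = √(μ/r₂³) = 3.6511×10^-5 rad/s.
Angle swept by the target during transfer: ω₂·t = 1.3183 rad = 75.53°.
The space tug traverses 180° on the transfer ellipse, so the target must lead by 180° − 75.53° = 104.5°.

φ = 104.5°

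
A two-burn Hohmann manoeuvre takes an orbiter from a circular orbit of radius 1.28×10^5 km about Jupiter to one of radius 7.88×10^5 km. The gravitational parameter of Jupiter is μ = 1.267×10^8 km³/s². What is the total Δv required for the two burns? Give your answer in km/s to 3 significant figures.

The Hohmann ellipse has a_t = (r₁ + r₂)/2 = 4.580×10^5 km.
At r₁ the circular-orbit speed is v₁ = √(μ/r₁) = 31.462 km/s.
Transfer-orbit speed at r₁ (vis-viva equation): v_p = √[μ(2/r₁ − 1/a_t)] = 41.268 km/s.
First burn Δv₁ = |v_p − v₁| = 9.806 km/s.
At r₂, v₂ = √(μ/r₂) = 12.68 km/s.
Transfer-orbit speed at r₂: v_a = √[μ(2/r₂ − 1/a_t)] = 6.703 km/s.
Second burn Δv₂ = |v₂ − v_a| = 5.977 km/s.
Total Δv = Δv₁ + Δv₂ = 15.78 km/s.

Δv = 15.8 km/s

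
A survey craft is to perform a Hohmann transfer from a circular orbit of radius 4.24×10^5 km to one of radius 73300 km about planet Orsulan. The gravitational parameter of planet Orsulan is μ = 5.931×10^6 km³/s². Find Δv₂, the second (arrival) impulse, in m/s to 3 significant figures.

Transfer-ellipse semi-major axis a_t = (r₁ + r₂)/2 = (4.240×10^5 + 73300)/2 = 2.4865×10^5 km.
On the circular orbit at r = 73300 km, v_c = √(μ/r) = 8.9952 km/s.
Vis-viva on the transfer ellipse at r = 73300 km gives v_t = √[μ(2/r − 1/a_t)] = 11.746 km/s.
Δv₂ = |v_t − v_c| = |11.746 − 8.9952| = 2.751 km/s.

Δv₂ = 2750 m/s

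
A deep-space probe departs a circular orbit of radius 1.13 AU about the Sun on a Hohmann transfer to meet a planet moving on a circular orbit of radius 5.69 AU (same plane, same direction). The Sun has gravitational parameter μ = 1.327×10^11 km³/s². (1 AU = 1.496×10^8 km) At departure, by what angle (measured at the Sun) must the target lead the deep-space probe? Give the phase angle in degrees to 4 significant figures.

φ = 96.49°

In km: r₁ = 1.13 × 1.496×10^8 = 1.69048×10^8 km; r₂ = 5.69 × 1.496×10^8 = 8.51224×10^8 km.
Transfer-ellipse semi-major axis a_t = (r₁ + r₂)/2 = (1.69048×10^8 + 8.51224×10^8)/2 = 5.10136×10^8 km.
The half-period of the transfer ellipse is t = π√(a_t³/μ) = 9.9367×10^7 s.
Target angular speed ω₂ = √(μ/r₂³) = 1.4668×10^-8 rad/s.
Angle swept by the target during transfer: ω₂·t = 1.4575 rad = 83.51°.
The deep-space probe traverses 180° on the transfer ellipse, so the target must lead by 180° − 83.51° = 96.49°.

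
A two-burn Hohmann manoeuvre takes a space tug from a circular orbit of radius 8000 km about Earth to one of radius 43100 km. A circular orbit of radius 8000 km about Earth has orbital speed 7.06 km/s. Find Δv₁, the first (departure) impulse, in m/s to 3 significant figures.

Δv₁ = 2110 m/s

From the circular-orbit relation v² = μ/r at r = 8000 km: μ = v²r = (7.06)² × 8000 = 3.98749×10^5 km³/s².
The Hohmann ellipse has a_t = (r₁ + r₂)/2 = 25550 km.
Circular speed at r = 8000 km: v_c = √(μ/r) = 7.060 km/s.
Vis-viva on the transfer ellipse at r = 8000 km gives v_t = √[μ(2/r − 1/a_t)] = 9.170 km/s.
Δv₁ = |v_t − v_c| = |9.170 − 7.060| = 2.110 km/s.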